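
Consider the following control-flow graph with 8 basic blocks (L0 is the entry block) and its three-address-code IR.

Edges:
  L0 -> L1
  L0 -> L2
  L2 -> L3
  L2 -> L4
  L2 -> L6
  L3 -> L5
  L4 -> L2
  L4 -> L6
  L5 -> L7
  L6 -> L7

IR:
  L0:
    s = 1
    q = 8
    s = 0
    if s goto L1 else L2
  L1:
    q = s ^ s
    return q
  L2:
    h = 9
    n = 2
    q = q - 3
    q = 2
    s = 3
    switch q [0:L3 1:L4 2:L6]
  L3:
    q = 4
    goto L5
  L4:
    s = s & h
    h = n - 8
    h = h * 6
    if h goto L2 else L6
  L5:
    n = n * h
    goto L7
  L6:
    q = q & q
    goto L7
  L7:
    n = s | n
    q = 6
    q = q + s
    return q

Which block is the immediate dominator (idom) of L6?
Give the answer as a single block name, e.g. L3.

idom tree: L1←L0 L2←L0 L3←L2 L4←L2 L5←L3 L6←L2 L7←L2
Dom∩ at merges:
  L2: preds {L0,L4}: {L0} ∩ {L0,L2,L4} = {L0}; idom=L0
  L6: preds {L2,L4}: {L0,L2} ∩ {L0,L2,L4} = {L0,L2}; idom=L2
  L7: preds {L5,L6}: {L0,L2,L3,L5} ∩ {L0,L2,L6} = {L0,L2}; idom=L2

idom(L6) = L2

Answer: L2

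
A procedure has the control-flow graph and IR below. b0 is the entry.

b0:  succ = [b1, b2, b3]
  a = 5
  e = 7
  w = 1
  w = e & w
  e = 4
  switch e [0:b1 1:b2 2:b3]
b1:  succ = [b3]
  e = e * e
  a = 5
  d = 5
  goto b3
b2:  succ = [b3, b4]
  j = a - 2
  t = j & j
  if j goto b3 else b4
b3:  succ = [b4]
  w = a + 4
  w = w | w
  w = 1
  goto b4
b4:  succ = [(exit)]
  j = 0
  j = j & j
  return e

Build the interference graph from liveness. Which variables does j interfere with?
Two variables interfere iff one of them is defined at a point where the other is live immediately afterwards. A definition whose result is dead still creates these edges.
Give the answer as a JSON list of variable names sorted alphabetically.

Per-block:
  b0: {a,e,w} / ∅
  b1: {a,d,e} / {e}
  b2: {j,t} / {a}
  b3: {w} / {a}
  b4: {j} / {e}

Liveness:
  b0 li=∅ lo={a,e}
  b1 li={e} lo={a,e}
  b2 li={a,e} lo={a,e}
  b3 li={a,e} lo={e}
  b4 li={e} lo=∅

Conflict graph:
  a: {d,e,j,t,w}
  d: {a,e}
  e: {a,d,j,t,w}
  j: {a,e,t}
  t: {a,e,j}
  w: {a,e}

N(j) = ["a", "e", "t"]

Answer: ["a", "e", "t"]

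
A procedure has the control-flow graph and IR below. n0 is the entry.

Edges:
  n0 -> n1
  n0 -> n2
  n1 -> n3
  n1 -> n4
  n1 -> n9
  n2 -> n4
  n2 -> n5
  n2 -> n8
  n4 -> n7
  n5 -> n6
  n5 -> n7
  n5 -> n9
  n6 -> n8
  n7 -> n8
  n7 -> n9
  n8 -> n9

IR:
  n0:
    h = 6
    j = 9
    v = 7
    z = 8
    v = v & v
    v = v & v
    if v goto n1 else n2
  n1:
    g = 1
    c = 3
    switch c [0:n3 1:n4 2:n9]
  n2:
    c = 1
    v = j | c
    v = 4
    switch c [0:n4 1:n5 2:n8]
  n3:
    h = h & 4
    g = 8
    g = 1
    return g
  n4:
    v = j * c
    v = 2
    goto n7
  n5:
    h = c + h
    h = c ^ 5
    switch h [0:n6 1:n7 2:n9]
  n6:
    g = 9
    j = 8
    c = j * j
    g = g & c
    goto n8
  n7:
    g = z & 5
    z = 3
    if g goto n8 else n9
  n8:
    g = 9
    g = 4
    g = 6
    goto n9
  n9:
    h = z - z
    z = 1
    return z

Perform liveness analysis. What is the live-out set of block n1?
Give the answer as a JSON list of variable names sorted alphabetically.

Answer: ["c", "h", "j", "z"]

Working:
def/use:
  n0: {h,j,v,z} / ∅
  n1: {c,g} / ∅
  n2: {c,v} / {j}
  n3: {g,h} / {h}
  n4: {v} / {c,j}
  n5: {h} / {c,h}
  n6: {c,g,j} / ∅
  n7: {g,z} / {z}
  n8: {g} / ∅
  n9: {h,z} / {z}

Backward fixpoint:
  n0 li=∅ lo={h,j,z}
  n1 li={h,j,z} lo={c,h,j,z}
  n2 li={h,j,z} lo={c,h,j,z}
  n3 li={h} lo=∅
  n4 li={c,j,z} lo={z}
  n5 li={c,h,z} lo={z}
  n6 li={z} lo={z}
  n7 li={z} lo={z}
  n8 li={z} lo={z}
  n9 li={z} lo=∅

live-out(n1) = ["c", "h", "j", "z"]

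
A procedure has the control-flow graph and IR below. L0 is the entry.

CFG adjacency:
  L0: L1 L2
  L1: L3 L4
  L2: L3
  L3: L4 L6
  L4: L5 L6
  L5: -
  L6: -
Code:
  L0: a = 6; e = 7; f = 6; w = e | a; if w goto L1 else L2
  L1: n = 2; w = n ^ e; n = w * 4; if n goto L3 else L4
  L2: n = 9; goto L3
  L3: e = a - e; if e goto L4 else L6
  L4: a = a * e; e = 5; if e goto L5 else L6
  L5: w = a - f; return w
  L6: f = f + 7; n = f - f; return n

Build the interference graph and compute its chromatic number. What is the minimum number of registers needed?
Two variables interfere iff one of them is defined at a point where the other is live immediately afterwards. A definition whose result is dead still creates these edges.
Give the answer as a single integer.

Answer: 4

Derivation:
def/use:
  L0 def {a,e,f,w} use ∅
  L1 def {n,w} use {e}
  L2 def {n} use ∅
  L3 def {e} use {a,e}
  L4 def {a,e} use {a,e}
  L5 def {w} use {a,f}
  L6 def {f,n} use {f}

Backward fixpoint:
  L0 li=∅ lo={a,e,f}
  L1 li={a,e,f} lo={a,e,f}
  L2 li={a,e,f} lo={a,e,f}
  L3 li={a,e,f} lo={a,e,f}
  L4 li={a,e,f} lo={a,f}
  L5 li={a,f} lo=∅
  L6 li={f} lo=∅

Interfere edges:
  a — {e,f,n,w}
  e — {a,f,n,w}
  f — {a,e,n,w}
  n — {a,e,f}
  w — {a,e,f}

Chromatic number:
  lower bound: {a,e,f,n} mutually conflict ⇒ χ ≥ 4
  assign a→c0 e→c1 f→c2 n→c3 w→c3 — no edge inside a register ⇒ χ ≤ 4
  χ = 4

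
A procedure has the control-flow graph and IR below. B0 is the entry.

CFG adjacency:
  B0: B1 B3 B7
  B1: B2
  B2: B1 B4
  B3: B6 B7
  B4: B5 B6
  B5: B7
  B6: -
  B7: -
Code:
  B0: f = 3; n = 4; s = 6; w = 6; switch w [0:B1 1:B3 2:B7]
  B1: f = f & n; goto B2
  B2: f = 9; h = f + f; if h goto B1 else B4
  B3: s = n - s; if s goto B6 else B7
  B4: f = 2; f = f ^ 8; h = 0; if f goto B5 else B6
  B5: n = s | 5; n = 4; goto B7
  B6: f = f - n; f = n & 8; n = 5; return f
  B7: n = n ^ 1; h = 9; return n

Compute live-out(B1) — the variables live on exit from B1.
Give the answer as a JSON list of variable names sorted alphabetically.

Answer: ["n", "s"]

Derivation:
Per-block:
  B0 def {f,n,s,w} use ∅
  B1 def {f} use {f,n}
  B2 def {f,h} use ∅
  B3 def {s} use {n,s}
  B4 def {f,h} use ∅
  B5 def {n} use {s}
  B6 def {f,n} use {f,n}
  B7 def {h,n} use {n}

Backward fixpoint:
  B0 li=∅ lo={f,n,s}
  B1 li={f,n,s} lo={n,s}
  B2 li={n,s} lo={f,n,s}
  B3 li={f,n,s} lo={f,n}
  B4 li={n,s} lo={f,n,s}
  B5 li={s} lo={n}
  B6 li={f,n} lo=∅
  B7 li={n} lo=∅

live-out(B1) = ["n", "s"]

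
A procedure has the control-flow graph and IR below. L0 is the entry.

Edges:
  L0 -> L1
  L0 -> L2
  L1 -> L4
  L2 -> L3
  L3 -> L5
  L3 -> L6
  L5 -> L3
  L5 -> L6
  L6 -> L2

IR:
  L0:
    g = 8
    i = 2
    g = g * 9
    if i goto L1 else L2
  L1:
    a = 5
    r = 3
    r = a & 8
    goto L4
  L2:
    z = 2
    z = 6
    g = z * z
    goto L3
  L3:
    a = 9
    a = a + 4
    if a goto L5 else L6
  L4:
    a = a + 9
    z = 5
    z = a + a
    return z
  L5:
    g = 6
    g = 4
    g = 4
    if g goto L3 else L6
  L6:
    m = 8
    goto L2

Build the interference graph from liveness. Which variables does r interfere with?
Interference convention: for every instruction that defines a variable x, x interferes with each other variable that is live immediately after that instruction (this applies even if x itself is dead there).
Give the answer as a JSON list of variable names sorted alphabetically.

Answer: ["a"]

Analysis:
def/use:
  L0 def {g,i} use ∅
  L1 def {a,r} use ∅
  L2 def {g,z} use ∅
  L3 def {a} use ∅
  L4 def {a,z} use {a}
  L5 def {g} use ∅
  L6 def {m} use ∅

Liveness:
  L0: in=∅ out=∅
  L1: in=∅ out={a}
  L2: in=∅ out=∅
  L3: in=∅ out=∅
  L4: in={a} out=∅
  L5: in=∅ out=∅
  L6: in=∅ out=∅

Interference:
  a: {r,z}
  g: {i}
  i: {g}
  m: ∅
  r: {a}
  z: {a}

N(r) = ["a"]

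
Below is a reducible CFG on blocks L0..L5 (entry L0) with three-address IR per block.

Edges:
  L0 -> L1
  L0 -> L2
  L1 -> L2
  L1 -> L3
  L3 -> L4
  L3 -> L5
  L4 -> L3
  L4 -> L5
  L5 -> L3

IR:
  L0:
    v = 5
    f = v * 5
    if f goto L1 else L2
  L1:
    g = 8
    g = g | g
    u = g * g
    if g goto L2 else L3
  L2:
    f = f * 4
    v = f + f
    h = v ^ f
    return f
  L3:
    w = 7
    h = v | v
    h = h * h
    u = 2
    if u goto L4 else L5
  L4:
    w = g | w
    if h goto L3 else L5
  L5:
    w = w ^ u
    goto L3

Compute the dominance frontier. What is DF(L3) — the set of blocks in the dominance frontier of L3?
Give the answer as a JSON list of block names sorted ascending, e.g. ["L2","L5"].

idom tree: L1←L0 L2←L0 L3←L1 L4←L3 L5←L3
Dom∩ at merges:
  L2: preds {L0,L1}: {L0} ∩ {L0,L1} = {L0}; idom=L0
  L3: preds {L1,L4,L5}: {L0,L1} ∩ {L0,L1,L3,L4} ∩ {L0,L1,L3,L5} = {L0,L1}; idom=L1
  L5: preds {L3,L4}: {L0,L1,L3} ∩ {L0,L1,L3,L4} = {L0,L1,L3}; idom=L3

Frontier:
  join L2 pred L0: · stop@L0
  join L2 pred L1: L1 stop@L0
  join L3 pred L1: · stop@L1
  join L3 pred L4: L4→L3 stop@L1
  join L3 pred L5: L5→L3 stop@L1
  join L5 pred L3: · stop@L3
  join L5 pred L4: L4 stop@L3
  L0: DF=∅
  L1: DF={L2}
  L2: DF=∅
  L3: DF={L3}
  L4: DF={L3,L5}
  L5: DF={L3}

DF(L3) = ["L3"]

Answer: ["L3"]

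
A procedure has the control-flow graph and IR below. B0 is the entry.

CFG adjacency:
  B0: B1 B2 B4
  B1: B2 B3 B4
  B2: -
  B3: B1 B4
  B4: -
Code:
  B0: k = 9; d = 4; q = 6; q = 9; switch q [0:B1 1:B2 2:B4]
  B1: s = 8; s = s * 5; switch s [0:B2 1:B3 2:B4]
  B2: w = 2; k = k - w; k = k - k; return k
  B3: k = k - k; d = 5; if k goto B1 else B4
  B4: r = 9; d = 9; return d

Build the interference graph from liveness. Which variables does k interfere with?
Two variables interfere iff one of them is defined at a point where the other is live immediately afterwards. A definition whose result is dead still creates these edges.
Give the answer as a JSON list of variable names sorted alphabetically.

def/use:
  B0: {d,k,q} / ∅
  B1: {s} / ∅
  B2: {k,w} / {k}
  B3: {d,k} / {k}
  B4: {d,r} / ∅

Live sets:
  B0: in=∅ out={k}
  B1: in={k} out={k}
  B2: in={k} out=∅
  B3: in={k} out={k}
  B4: in=∅ out=∅

Interference:
  d↔{k}
  k↔{d,q,s,w}
  q↔{k}
  r↔∅
  s↔{k}
  w↔{k}

N(k) = ["d", "q", "s", "w"]

Answer: ["d", "q", "s", "w"]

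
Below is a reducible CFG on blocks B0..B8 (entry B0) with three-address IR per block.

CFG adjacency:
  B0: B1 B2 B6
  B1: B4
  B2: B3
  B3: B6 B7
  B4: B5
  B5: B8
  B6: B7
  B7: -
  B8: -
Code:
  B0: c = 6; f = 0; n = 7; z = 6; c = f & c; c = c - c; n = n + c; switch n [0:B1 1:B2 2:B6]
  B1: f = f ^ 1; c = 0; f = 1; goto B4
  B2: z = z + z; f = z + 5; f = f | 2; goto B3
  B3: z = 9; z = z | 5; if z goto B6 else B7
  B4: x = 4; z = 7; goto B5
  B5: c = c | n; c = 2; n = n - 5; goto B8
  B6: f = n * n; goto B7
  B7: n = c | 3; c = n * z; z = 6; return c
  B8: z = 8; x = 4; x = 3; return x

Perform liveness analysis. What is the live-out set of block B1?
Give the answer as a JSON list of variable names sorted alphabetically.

Answer: ["c", "n"]

Working:
Block summaries:
  B0: {c,f,n,z} / ∅
  B1: {c,f} / {f}
  B2: {f,z} / {z}
  B3: {z} / ∅
  B4: {x,z} / ∅
  B5: {c,n} / {c,n}
  B6: {f} / {n}
  B7: {c,n,z} / {c,z}
  B8: {x,z} / ∅

Backward fixpoint:
  B0 li=∅ lo={c,f,n,z}
  B1 li={f,n} lo={c,n}
  B2 li={c,n,z} lo={c,n}
  B3 li={c,n} lo={c,n,z}
  B4 li={c,n} lo={c,n}
  B5 li={c,n} lo=∅
  B6 li={c,n,z} lo={c,z}
  B7 li={c,z} lo=∅
  B8 li=∅ lo=∅

live-out(B1) = ["c", "n"]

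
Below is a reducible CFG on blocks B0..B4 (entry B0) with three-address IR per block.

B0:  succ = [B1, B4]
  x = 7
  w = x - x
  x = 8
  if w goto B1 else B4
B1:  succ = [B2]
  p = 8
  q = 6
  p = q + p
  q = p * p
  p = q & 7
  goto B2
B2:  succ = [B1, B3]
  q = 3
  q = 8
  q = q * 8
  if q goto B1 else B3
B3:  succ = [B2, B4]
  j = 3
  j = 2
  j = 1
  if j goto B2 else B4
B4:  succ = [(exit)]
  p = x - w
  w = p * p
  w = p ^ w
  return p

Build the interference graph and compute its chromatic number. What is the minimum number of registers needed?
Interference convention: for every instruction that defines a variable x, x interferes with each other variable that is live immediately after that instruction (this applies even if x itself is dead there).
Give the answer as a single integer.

Block summaries:
  B0: def={w,x} ue=∅
  B1: def={p,q} ue=∅
  B2: def={q} ue=∅
  B3: def={j} ue=∅
  B4: def={p,w} ue={w,x}

Liveness:
  live B0: ∅→{w,x}
  live B1: {w,x}→{w,x}
  live B2: {w,x}→{w,x}
  live B3: {w,x}→{w,x}
  live B4: {w,x}→∅

Conflict graph:
  j↔{w,x}
  p↔{q,w,x}
  q↔{p,w,x}
  w↔{j,p,q,x}
  x↔{j,p,q,w}

Colouring:
  lower bound: {p,q,w,x} mutually conflict ⇒ χ ≥ 4
  4-colouring: r0={w}  r1={x}  r2={j,p}  r3={q}
  χ = 4

Answer: 4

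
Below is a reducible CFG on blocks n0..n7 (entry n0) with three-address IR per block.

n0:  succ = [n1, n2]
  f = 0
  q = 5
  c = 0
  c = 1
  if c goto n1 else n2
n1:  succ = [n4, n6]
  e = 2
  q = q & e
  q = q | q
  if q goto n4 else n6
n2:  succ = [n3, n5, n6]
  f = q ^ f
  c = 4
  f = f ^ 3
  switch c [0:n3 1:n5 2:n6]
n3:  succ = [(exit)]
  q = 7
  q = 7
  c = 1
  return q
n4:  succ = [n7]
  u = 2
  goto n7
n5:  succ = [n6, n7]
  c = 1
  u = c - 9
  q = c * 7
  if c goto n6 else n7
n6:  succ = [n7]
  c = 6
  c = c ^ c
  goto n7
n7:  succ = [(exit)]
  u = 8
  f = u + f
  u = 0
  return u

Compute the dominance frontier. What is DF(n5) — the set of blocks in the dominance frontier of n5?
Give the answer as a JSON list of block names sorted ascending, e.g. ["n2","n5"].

idom tree: n1←n0 n2←n0 n3←n2 n4←n1 n5←n2 n6←n0 n7←n0
Dom∩ at merges:
  n6: preds {n1,n2,n5}: {n0,n1} ∩ {n0,n2} ∩ {n0,n2,n5} = {n0}; idom=n0
  n7: preds {n4,n5,n6}: {n0,n1,n4} ∩ {n0,n2,n5} ∩ {n0,n6} = {n0}; idom=n0

Frontier:
  n6←n1: walk n1 to n0
  n6←n2: walk n2 to n0
  n6←n5: walk n5→n2 to n0
  n7←n4: walk n4→n1 to n0
  n7←n5: walk n5→n2 to n0
  n7←n6: walk n6 to n0
  n0: DF=∅
  n1: DF={n6,n7}
  n2: DF={n6,n7}
  n3: DF=∅
  n4: DF={n7}
  n5: DF={n6,n7}
  n6: DF={n7}
  n7: DF=∅

DF(n5) = ["n6", "n7"]

Answer: ["n6", "n7"]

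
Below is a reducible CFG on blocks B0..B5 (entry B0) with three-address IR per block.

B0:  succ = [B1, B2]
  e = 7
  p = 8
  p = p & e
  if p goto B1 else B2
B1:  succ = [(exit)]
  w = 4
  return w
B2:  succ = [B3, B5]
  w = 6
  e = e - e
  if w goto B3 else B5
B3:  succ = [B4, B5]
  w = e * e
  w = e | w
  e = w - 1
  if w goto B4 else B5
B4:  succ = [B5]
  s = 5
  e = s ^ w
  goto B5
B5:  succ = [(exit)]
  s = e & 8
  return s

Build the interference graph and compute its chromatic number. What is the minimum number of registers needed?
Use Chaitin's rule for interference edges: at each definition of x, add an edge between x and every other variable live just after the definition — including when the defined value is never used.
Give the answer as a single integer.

Answer: 2

Analysis:
Block summaries:
  B0: def={e,p} ue=∅
  B1: def={w} ue=∅
  B2: def={e,w} ue={e}
  B3: def={e,w} ue={e}
  B4: def={e,s} ue={w}
  B5: def={s} ue={e}

Backward fixpoint:
  B0: in=∅ out={e}
  B1: in=∅ out=∅
  B2: in={e} out={e}
  B3: in={e} out={e,w}
  B4: in={w} out={e}
  B5: in={e} out=∅

Conflict graph:
  e — {p,w}
  p — {e}
  s — {w}
  w — {e,s}

Chromatic number:
  lower bound: {e,p} mutually conflict ⇒ χ ≥ 2
  2-colouring: R0={e,s}  R1={p,w}
  χ = 2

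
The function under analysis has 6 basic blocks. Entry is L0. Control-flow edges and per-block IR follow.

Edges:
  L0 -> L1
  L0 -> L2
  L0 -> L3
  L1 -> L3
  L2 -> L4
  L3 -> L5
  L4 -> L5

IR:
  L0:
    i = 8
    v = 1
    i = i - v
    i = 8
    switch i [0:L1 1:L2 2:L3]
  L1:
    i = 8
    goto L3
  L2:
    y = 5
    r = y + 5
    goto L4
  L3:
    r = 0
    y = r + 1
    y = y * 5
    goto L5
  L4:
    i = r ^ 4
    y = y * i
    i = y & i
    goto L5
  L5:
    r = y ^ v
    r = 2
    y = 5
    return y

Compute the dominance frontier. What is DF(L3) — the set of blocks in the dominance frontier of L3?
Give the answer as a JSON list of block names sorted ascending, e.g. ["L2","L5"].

idom tree: L1←L0 L2←L0 L3←L0 L4←L2 L5←L0
Dom∩ at merges:
  L3: preds {L0,L1}: {L0} ∩ {L0,L1} = {L0}; idom=L0
  L5: preds {L3,L4}: {L0,L3} ∩ {L0,L2,L4} = {L0}; idom=L0

Frontier:
  L3←L0: walk · to L0
  L3←L1: walk L1 to L0
  L5←L3: walk L3 to L0
  L5←L4: walk L4→L2 to L0
  L0 → ∅
  L1 → {L3}
  L2 → {L5}
  L3 → {L5}
  L4 → {L5}
  L5 → ∅

DF(L3) = ["L5"]

Answer: ["L5"]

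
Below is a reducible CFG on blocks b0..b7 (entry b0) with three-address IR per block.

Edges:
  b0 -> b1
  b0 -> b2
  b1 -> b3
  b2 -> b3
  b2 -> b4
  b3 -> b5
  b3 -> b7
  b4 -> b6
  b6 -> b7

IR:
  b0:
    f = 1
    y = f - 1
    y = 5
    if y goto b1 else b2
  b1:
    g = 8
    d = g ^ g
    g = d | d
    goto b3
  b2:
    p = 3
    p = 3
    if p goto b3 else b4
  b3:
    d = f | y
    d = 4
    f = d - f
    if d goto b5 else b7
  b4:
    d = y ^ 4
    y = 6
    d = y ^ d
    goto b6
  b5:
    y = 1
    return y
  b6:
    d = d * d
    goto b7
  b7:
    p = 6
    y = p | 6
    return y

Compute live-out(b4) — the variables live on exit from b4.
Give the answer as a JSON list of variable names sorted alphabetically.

Answer: ["d"]

Working:
Per-block:
  b0: def={f,y} ue=∅
  b1: def={d,g} ue=∅
  b2: def={p} ue=∅
  b3: def={d,f} ue={f,y}
  b4: def={d,y} ue={y}
  b5: def={y} ue=∅
  b6: def={d} ue={d}
  b7: def={p,y} ue=∅

Liveness:
  b0 li=∅ lo={f,y}
  b1 li={f,y} lo={f,y}
  b2 li={f,y} lo={f,y}
  b3 li={f,y} lo=∅
  b4 li={y} lo={d}
  b5 li=∅ lo=∅
  b6 li={d} lo=∅
  b7 li=∅ lo=∅

live-out(b4) = ["d"]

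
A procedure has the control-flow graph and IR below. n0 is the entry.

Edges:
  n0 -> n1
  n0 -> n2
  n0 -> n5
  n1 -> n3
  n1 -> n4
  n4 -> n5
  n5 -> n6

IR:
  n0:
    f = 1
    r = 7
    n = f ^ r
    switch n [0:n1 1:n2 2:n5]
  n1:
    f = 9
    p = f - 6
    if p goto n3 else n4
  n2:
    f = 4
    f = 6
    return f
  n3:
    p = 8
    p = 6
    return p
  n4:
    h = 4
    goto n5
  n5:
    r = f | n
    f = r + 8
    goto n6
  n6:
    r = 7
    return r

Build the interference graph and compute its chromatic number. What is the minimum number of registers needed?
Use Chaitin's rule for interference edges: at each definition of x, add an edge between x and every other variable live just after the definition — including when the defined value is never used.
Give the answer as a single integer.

Block summaries:
  n0: {f,n,r} / ∅
  n1: {f,p} / ∅
  n2: {f} / ∅
  n3: {p} / ∅
  n4: {h} / ∅
  n5: {f,r} / {f,n}
  n6: {r} / ∅

Live sets:
  n0: in=∅ out={f,n}
  n1: in={n} out={f,n}
  n2: in=∅ out=∅
  n3: in=∅ out=∅
  n4: in={f,n} out={f,n}
  n5: in={f,n} out=∅
  n6: in=∅ out=∅

Interfere edges:
  f: {h,n,p,r}
  h: {f,n}
  n: {f,h,p}
  p: {f,n}
  r: {f}

Colouring:
  {f,h,n} pairwise interfere (3-clique) ⇒ χ ≥ 3
  assign f→r0 h→r2 n→r1 p→r2 r→r1 — no edge inside a register ⇒ χ ≤ 3
  χ = 3

Answer: 3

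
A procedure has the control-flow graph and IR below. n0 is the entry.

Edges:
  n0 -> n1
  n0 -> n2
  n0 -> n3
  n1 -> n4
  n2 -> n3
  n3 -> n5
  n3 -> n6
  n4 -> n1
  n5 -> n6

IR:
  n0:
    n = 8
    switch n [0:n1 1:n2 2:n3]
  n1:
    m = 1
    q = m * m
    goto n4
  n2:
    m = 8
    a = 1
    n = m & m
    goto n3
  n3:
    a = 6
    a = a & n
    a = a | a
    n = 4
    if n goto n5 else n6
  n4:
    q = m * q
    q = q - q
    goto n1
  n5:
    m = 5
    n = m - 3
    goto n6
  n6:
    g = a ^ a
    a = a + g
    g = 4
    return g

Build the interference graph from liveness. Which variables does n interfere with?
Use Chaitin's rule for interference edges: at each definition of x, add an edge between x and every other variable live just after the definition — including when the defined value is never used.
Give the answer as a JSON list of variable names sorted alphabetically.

Answer: ["a"]

Working:
Per-block:
  n0 def {n} use ∅
  n1 def {m,q} use ∅
  n2 def {a,m,n} use ∅
  n3 def {a,n} use {n}
  n4 def {q} use {m,q}
  n5 def {m,n} use ∅
  n6 def {a,g} use {a}

Live sets:
  n0: in=∅ out={n}
  n1: in=∅ out={m,q}
  n2: in=∅ out={n}
  n3: in={n} out={a}
  n4: in={m,q} out=∅
  n5: in={a} out={a}
  n6: in={a} out=∅

Interfere edges:
  a — {g,m,n}
  g — {a}
  m — {a,q}
  n — {a}
  q — {m}

N(n) = ["a"]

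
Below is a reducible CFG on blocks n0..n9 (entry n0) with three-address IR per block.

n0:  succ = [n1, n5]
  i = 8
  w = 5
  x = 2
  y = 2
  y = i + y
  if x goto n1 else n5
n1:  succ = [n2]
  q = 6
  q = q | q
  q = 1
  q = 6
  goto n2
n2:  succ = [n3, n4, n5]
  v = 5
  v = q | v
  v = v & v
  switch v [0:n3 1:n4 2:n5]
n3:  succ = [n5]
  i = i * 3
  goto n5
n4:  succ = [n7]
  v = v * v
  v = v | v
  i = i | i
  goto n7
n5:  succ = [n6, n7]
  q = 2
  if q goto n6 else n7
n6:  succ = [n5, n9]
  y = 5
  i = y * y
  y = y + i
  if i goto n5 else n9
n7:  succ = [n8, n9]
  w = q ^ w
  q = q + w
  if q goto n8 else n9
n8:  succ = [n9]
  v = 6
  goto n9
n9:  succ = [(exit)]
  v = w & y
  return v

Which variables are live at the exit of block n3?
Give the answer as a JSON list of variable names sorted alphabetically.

Answer: ["w", "y"]

Analysis:
Per-block:
  n0: def={i,w,x,y} ue=∅
  n1: def={q} ue=∅
  n2: def={v} ue={q}
  n3: def={i} ue={i}
  n4: def={i,v} ue={i,v}
  n5: def={q} ue=∅
  n6: def={i,y} ue=∅
  n7: def={q,w} ue={q,w}
  n8: def={v} ue=∅
  n9: def={v} ue={w,y}

Liveness:
  n0: in=∅ out={i,w,y}
  n1: in={i,w,y} out={i,q,w,y}
  n2: in={i,q,w,y} out={i,q,v,w,y}
  n3: in={i,w,y} out={w,y}
  n4: in={i,q,v,w,y} out={q,w,y}
  n5: in={w,y} out={q,w,y}
  n6: in={w} out={w,y}
  n7: in={q,w,y} out={w,y}
  n8: in={w,y} out={w,y}
  n9: in={w,y} out=∅

live-out(n3) = ["w", "y"]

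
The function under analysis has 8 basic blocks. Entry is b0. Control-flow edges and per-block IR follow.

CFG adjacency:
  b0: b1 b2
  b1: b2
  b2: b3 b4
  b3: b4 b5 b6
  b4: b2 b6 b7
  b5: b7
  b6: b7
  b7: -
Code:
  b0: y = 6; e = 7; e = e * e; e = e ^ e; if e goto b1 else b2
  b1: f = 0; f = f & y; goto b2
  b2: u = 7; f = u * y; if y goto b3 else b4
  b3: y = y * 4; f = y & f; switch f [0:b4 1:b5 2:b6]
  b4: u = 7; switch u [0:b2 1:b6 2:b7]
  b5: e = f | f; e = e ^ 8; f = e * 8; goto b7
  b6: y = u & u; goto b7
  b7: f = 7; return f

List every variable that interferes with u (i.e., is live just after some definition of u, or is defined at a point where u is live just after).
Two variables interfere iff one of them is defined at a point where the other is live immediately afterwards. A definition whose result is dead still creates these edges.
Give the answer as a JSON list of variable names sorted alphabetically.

Block summaries:
  b0: {e,y} / ∅
  b1: {f} / {y}
  b2: {f,u} / {y}
  b3: {f,y} / {f,y}
  b4: {u} / ∅
  b5: {e,f} / {f}
  b6: {y} / {u}
  b7: {f} / ∅

Backward fixpoint:
  b0: in=∅ out={y}
  b1: in={y} out={y}
  b2: in={y} out={f,u,y}
  b3: in={f,u,y} out={f,u,y}
  b4: in={y} out={u,y}
  b5: in={f} out=∅
  b6: in={u} out=∅
  b7: in=∅ out=∅

Interference:
  e↔{y}
  f↔{u,y}
  u↔{f,y}
  y↔{e,f,u}

N(u) = ["f", "y"]

Answer: ["f", "y"]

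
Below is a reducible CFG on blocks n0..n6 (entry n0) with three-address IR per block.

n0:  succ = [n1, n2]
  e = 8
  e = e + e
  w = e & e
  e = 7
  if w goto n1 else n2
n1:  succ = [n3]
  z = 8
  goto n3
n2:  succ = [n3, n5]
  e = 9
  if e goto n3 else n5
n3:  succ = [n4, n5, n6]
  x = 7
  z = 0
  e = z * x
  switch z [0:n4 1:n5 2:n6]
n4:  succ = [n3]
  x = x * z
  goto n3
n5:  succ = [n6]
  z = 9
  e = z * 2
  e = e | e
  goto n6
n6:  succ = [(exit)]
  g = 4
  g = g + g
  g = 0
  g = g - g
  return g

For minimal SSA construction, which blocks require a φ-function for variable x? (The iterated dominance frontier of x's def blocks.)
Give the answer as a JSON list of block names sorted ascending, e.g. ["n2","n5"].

idom tree: n1←n0 n2←n0 n3←n0 n4←n3 n5←n0 n6←n0
Join-block Dom:
  n3: preds {n1,n2,n4}: {n0,n1} ∩ {n0,n2} ∩ {n0,n3,n4} = {n0}; idom=n0
  n5: preds {n2,n3}: {n0,n2} ∩ {n0,n3} = {n0}; idom=n0
  n6: preds {n3,n5}: {n0,n3} ∩ {n0,n5} = {n0}; idom=n0

Frontier:
  n3←n1: walk n1 to n0
  n3←n2: walk n2 to n0
  n3←n4: walk n4→n3 to n0
  n5←n2: walk n2 to n0
  n5←n3: walk n3 to n0
  n6←n3: walk n3 to n0
  n6←n5: walk n5 to n0
  n0 → ∅
  n1 → {n3}
  n2 → {n3,n5}
  n3 → {n3,n5,n6}
  n4 → {n3}
  n5 → {n6}
  n6 → ∅

φ for x: defs {n3,n4}
  DF⁺ = {n3,n5,n6}

Answer: ["n3", "n5", "n6"]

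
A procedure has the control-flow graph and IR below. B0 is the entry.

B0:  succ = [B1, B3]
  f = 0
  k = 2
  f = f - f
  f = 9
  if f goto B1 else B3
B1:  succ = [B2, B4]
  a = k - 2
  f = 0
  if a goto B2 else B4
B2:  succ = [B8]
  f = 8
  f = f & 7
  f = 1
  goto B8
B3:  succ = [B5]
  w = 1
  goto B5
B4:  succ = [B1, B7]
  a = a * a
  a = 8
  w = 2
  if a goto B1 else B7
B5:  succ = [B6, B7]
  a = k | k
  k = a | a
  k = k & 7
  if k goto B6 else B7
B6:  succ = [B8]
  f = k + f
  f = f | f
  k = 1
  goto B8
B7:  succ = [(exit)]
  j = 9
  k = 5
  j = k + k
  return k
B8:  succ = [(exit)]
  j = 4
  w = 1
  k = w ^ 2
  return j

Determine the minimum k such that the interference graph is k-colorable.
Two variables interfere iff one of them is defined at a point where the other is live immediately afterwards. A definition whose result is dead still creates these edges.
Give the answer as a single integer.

Answer: 4

Working:
Block summaries:
  B0: {f,k} / ∅
  B1: {a,f} / {k}
  B2: {f} / ∅
  B3: {w} / ∅
  B4: {a,w} / {a}
  B5: {a,k} / {k}
  B6: {f,k} / {f,k}
  B7: {j,k} / ∅
  B8: {j,k,w} / ∅

Liveness:
  B0 li=∅ lo={f,k}
  B1 li={k} lo={a,k}
  B2 li=∅ lo=∅
  B3 li={f,k} lo={f,k}
  B4 li={a,k} lo={k}
  B5 li={f,k} lo={f,k}
  B6 li={f,k} lo=∅
  B7 li=∅ lo=∅
  B8 li=∅ lo=∅

Conflict graph:
  a↔{f,k,w}
  f↔{a,k,w}
  j↔{k,w}
  k↔{a,f,j,w}
  w↔{a,f,j,k}

Chromatic number:
  {a,f,k,w} pairwise interfere (4-clique) ⇒ χ ≥ 4
  assign a→c2 f→c3 j→c2 k→c0 w→c1 — no edge inside a register ⇒ χ ≤ 4
  χ = 4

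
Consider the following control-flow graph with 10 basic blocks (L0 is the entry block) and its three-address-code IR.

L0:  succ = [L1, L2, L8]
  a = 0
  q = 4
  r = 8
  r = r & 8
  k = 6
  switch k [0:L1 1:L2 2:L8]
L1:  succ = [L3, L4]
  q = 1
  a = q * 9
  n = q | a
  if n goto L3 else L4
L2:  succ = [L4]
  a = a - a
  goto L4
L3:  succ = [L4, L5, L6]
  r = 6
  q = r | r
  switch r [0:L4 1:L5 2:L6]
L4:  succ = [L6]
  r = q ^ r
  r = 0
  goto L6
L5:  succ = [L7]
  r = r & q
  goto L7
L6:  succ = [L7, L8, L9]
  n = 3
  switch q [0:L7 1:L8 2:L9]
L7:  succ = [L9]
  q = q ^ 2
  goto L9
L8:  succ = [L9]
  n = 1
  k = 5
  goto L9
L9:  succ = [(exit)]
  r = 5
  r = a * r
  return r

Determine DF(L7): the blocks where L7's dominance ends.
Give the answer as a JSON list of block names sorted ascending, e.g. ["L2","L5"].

Answer: ["L9"]

Analysis:
idom tree: L1←L0 L2←L0 L3←L1 L4←L0 L5←L3 L6←L0 L7←L0 L8←L0 L9←L0
Dom∩ at merges:
  L4: preds {L1,L2,L3}: {L0,L1} ∩ {L0,L2} ∩ {L0,L1,L3} = {L0}; idom=L0
  L6: preds {L3,L4}: {L0,L1,L3} ∩ {L0,L4} = {L0}; idom=L0
  L7: preds {L5,L6}: {L0,L1,L3,L5} ∩ {L0,L6} = {L0}; idom=L0
  L8: preds {L0,L6}: {L0} ∩ {L0,L6} = {L0}; idom=L0
  L9: preds {L6,L7,L8}: {L0,L6} ∩ {L0,L7} ∩ {L0,L8} = {L0}; idom=L0

DF derivation:
  join L4 pred L1: L1 stop@L0
  join L4 pred L2: L2 stop@L0
  join L4 pred L3: L3→L1 stop@L0
  join L6 pred L3: L3→L1 stop@L0
  join L6 pred L4: L4 stop@L0
  join L7 pred L5: L5→L3→L1 stop@L0
  join L7 pred L6: L6 stop@L0
  join L8 pred L0: · stop@L0
  join L8 pred L6: L6 stop@L0
  join L9 pred L6: L6 stop@L0
  join L9 pred L7: L7 stop@L0
  join L9 pred L8: L8 stop@L0
  L0: DF=∅
  L1: DF={L4,L6,L7}
  L2: DF={L4}
  L3: DF={L4,L6,L7}
  L4: DF={L6}
  L5: DF={L7}
  L6: DF={L7,L8,L9}
  L7: DF={L9}
  L8: DF={L9}
  L9: DF=∅

DF(L7) = ["L9"]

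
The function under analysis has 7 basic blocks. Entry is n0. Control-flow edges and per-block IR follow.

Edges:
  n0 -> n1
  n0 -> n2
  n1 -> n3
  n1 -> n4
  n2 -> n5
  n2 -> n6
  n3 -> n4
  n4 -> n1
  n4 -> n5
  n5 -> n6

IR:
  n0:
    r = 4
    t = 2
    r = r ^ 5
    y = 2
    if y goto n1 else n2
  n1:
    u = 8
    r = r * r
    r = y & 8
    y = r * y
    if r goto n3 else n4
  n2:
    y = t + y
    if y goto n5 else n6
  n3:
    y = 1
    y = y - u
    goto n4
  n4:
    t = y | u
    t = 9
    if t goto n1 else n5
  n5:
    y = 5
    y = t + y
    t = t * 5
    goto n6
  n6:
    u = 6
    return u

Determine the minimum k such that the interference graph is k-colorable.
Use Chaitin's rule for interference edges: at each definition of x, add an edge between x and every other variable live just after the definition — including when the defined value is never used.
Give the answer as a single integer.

def/use:
  n0: {r,t,y} / ∅
  n1: {r,u,y} / {r,y}
  n2: {y} / {t,y}
  n3: {y} / {u}
  n4: {t} / {u,y}
  n5: {t,y} / {t}
  n6: {u} / ∅

Backward fixpoint:
  live n0: ∅→{r,t,y}
  live n1: {r,y}→{r,u,y}
  live n2: {t,y}→{t}
  live n3: {r,u}→{r,u,y}
  live n4: {r,u,y}→{r,t,y}
  live n5: {t}→∅
  live n6: ∅→∅

Interfere edges:
  r — {t,u,y}
  t — {r,y}
  u — {r,y}
  y — {r,t,u}

Chromatic number:
  {r,t,y} pairwise interfere (3-clique) ⇒ χ ≥ 3
  3-colouring: c0={r}  c1={y}  c2={t,u}
  χ = 3

Answer: 3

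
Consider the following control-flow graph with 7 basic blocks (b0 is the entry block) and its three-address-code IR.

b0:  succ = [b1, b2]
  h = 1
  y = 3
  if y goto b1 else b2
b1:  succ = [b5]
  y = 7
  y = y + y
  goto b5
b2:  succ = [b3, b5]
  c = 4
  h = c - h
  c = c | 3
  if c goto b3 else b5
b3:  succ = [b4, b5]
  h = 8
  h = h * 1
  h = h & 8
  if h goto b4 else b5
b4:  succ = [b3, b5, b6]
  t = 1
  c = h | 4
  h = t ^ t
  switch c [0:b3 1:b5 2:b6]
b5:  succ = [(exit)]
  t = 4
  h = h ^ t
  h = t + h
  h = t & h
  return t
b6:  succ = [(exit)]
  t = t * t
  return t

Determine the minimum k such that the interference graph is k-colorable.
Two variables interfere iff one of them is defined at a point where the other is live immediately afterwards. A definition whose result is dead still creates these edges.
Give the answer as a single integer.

Answer: 3

Analysis:
def/use:
  b0: {h,y} / ∅
  b1: {y} / ∅
  b2: {c,h} / {h}
  b3: {h} / ∅
  b4: {c,h,t} / {h}
  b5: {h,t} / {h}
  b6: {t} / {t}

Backward fixpoint:
  b0: in=∅ out={h}
  b1: in={h} out={h}
  b2: in={h} out={h}
  b3: in=∅ out={h}
  b4: in={h} out={h,t}
  b5: in={h} out=∅
  b6: in={t} out=∅

Conflict graph:
  c↔{h,t}
  h↔{c,t,y}
  t↔{c,h}
  y↔{h}

Chromatic number:
  clique {c,h,t} ⇒ need ≥ 3
  3-colouring: c0={h}  c1={c,y}  c2={t}
  χ = 3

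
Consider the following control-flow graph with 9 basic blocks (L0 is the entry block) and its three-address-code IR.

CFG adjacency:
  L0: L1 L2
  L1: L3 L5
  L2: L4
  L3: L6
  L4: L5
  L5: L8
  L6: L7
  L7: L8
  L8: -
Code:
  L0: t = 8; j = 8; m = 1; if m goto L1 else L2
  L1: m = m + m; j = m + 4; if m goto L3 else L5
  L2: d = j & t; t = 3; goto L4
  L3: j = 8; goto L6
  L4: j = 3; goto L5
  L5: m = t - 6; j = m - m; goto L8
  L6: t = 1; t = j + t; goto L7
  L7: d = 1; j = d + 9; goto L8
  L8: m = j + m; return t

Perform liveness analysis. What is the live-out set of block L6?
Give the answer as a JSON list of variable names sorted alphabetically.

def/use:
  L0: {j,m,t} / ∅
  L1: {j,m} / {m}
  L2: {d,t} / {j,t}
  L3: {j} / ∅
  L4: {j} / ∅
  L5: {j,m} / {t}
  L6: {t} / {j}
  L7: {d,j} / ∅
  L8: {m} / {j,m,t}

Live sets:
  L0: in=∅ out={j,m,t}
  L1: in={m,t} out={m,t}
  L2: in={j,t} out={t}
  L3: in={m} out={j,m}
  L4: in={t} out={t}
  L5: in={t} out={j,m,t}
  L6: in={j,m} out={m,t}
  L7: in={m,t} out={j,m,t}
  L8: in={j,m,t} out=∅

live-out(L6) = ["m", "t"]

Answer: ["m", "t"]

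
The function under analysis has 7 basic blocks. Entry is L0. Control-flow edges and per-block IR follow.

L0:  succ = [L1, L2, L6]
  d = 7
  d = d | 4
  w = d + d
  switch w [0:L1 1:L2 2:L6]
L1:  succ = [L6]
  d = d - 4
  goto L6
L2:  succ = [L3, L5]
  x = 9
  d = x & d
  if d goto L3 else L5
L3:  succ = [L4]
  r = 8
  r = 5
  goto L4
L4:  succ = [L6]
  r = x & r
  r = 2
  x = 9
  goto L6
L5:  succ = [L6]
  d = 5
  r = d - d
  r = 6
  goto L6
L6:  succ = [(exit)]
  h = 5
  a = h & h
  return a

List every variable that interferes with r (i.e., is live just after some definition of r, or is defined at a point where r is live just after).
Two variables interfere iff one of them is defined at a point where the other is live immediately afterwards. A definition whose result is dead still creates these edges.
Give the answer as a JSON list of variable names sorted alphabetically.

Answer: ["x"]

Working:
def/use:
  L0: def={d,w} ue=∅
  L1: def={d} ue={d}
  L2: def={d,x} ue={d}
  L3: def={r} ue=∅
  L4: def={r,x} ue={r,x}
  L5: def={d,r} ue=∅
  L6: def={a,h} ue=∅

Liveness:
  live L0: ∅→{d}
  live L1: {d}→∅
  live L2: {d}→{x}
  live L3: {x}→{r,x}
  live L4: {r,x}→∅
  live L5: ∅→∅
  live L6: ∅→∅

Interference:
  a: ∅
  d: {w,x}
  h: ∅
  r: {x}
  w: {d}
  x: {d,r}

N(r) = ["x"]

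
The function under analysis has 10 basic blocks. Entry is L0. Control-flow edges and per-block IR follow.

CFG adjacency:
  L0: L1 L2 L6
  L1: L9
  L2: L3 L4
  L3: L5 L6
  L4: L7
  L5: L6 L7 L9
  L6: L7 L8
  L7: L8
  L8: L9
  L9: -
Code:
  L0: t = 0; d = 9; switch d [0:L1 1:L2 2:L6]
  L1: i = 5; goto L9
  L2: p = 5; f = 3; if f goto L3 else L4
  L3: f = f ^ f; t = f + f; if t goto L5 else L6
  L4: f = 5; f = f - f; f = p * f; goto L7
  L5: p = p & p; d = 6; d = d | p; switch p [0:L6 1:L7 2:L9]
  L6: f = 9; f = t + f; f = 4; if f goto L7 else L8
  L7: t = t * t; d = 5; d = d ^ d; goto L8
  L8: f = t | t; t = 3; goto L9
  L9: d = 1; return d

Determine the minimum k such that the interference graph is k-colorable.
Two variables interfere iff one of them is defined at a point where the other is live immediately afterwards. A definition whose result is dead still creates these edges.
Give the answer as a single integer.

Block summaries:
  L0 def {d,t} use ∅
  L1 def {i} use ∅
  L2 def {f,p} use ∅
  L3 def {f,t} use {f}
  L4 def {f} use {p}
  L5 def {d,p} use {p}
  L6 def {f} use {t}
  L7 def {d,t} use {t}
  L8 def {f,t} use {t}
  L9 def {d} use ∅

Backward fixpoint:
  L0 li=∅ lo={t}
  L1 li=∅ lo=∅
  L2 li={t} lo={f,p,t}
  L3 li={f,p} lo={p,t}
  L4 li={p,t} lo={t}
  L5 li={p,t} lo={t}
  L6 li={t} lo={t}
  L7 li={t} lo={t}
  L8 li={t} lo=∅
  L9 li=∅ lo=∅

Interfere edges:
  d↔{p,t}
  f↔{p,t}
  i↔∅
  p↔{d,f,t}
  t↔{d,f,p}

Chromatic number:
  clique {d,p,t} ⇒ need ≥ 3
  3-colouring: r0={i,p}  r1={t}  r2={d,f}
  χ = 3

Answer: 3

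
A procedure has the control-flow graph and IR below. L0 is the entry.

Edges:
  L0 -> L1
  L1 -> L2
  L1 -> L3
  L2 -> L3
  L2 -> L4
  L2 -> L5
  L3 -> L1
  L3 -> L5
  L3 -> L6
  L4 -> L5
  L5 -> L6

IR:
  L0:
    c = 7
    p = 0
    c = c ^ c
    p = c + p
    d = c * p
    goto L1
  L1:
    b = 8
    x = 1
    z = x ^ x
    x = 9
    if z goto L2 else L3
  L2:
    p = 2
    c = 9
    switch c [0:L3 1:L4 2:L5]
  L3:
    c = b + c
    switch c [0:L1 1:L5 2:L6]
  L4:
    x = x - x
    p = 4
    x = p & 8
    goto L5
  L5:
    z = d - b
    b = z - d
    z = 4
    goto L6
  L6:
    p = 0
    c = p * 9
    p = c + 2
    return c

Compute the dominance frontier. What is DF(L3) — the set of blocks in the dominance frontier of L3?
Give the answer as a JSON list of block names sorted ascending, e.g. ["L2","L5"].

idom tree: L1←L0 L2←L1 L3←L1 L4←L2 L5←L1 L6←L1
Dom∩ at merges:
  L1: preds {L0,L3}: {L0} ∩ {L0,L1,L3} = {L0}; idom=L0
  L3: preds {L1,L2}: {L0,L1} ∩ {L0,L1,L2} = {L0,L1}; idom=L1
  L5: preds {L2,L3,L4}: {L0,L1,L2} ∩ {L0,L1,L3} ∩ {L0,L1,L2,L4} = {L0,L1}; idom=L1
  L6: preds {L3,L5}: {L0,L1,L3} ∩ {L0,L1,L5} = {L0,L1}; idom=L1

DF walk-up:
  L1←L0: walk · to L0
  L1←L3: walk L3→L1 to L0
  L3←L1: walk · to L1
  L3←L2: walk L2 to L1
  L5←L2: walk L2 to L1
  L5←L3: walk L3 to L1
  L5←L4: walk L4→L2 to L1
  L6←L3: walk L3 to L1
  L6←L5: walk L5 to L1
  DF(L0)=∅
  DF(L1)={L1}
  DF(L2)={L3,L5}
  DF(L3)={L1,L5,L6}
  DF(L4)={L5}
  DF(L5)={L6}
  DF(L6)=∅

DF(L3) = ["L1", "L5", "L6"]

Answer: ["L1", "L5", "L6"]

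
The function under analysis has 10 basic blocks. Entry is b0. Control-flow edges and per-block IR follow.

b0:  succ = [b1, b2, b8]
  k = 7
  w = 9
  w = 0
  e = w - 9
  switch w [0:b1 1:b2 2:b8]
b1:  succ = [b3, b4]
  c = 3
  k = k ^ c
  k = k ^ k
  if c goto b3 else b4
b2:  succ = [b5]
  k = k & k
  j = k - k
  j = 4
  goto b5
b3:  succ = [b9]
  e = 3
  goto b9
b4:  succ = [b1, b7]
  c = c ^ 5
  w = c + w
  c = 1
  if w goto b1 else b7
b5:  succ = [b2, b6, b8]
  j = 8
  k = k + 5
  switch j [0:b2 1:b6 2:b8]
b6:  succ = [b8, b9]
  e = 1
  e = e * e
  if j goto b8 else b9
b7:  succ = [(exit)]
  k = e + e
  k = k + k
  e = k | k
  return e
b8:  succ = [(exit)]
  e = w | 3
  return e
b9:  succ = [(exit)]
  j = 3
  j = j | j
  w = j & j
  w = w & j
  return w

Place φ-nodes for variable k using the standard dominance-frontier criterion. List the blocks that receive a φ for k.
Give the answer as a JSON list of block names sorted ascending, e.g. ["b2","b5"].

Answer: ["b1", "b2", "b8", "b9"]

Derivation:
idom tree: b1←b0 b2←b0 b3←b1 b4←b1 b5←b2 b6←b5 b7←b4 b8←b0 b9←b0
Dom at joins:
  b1: preds {b0,b4}: {b0} ∩ {b0,b1,b4} = {b0}; idom=b0
  b2: preds {b0,b5}: {b0} ∩ {b0,b2,b5} = {b0}; idom=b0
  b8: preds {b0,b5,b6}: {b0} ∩ {b0,b2,b5} ∩ {b0,b2,b5,b6} = {b0}; idom=b0
  b9: preds {b3,b6}: {b0,b1,b3} ∩ {b0,b2,b5,b6} = {b0}; idom=b0

Frontier:
  b1←b0: walk · to b0
  b1←b4: walk b4→b1 to b0
  b2←b0: walk · to b0
  b2←b5: walk b5→b2 to b0
  b8←b0: walk · to b0
  b8←b5: walk b5→b2 to b0
  b8←b6: walk b6→b5→b2 to b0
  b9←b3: walk b3→b1 to b0
  b9←b6: walk b6→b5→b2 to b0
  b0 → ∅
  b1 → {b1,b9}
  b2 → {b2,b8,b9}
  b3 → {b9}
  b4 → {b1}
  b5 → {b2,b8,b9}
  b6 → {b8,b9}
  b7 → ∅
  b8 → ∅
  b9 → ∅

φ for k: defs {b0,b1,b2,b5,b7}
  DF⁺ = {b1,b2,b8,b9}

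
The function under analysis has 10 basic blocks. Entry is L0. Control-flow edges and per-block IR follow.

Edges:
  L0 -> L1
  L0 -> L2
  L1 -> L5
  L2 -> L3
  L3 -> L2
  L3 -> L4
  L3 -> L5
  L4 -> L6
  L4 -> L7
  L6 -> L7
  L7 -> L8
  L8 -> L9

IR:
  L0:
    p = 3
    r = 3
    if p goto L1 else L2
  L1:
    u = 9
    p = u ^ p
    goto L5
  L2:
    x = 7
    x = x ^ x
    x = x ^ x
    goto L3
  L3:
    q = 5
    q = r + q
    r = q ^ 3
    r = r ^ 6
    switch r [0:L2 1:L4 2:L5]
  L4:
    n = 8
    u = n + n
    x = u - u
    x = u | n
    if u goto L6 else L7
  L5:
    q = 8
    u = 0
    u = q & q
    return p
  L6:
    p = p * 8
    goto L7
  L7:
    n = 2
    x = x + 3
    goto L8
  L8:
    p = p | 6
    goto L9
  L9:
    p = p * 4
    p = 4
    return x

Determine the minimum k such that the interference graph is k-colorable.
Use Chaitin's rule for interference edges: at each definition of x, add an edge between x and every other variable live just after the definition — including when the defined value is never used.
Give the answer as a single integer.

Answer: 4

Working:
Block summaries:
  L0: def={p,r} ue=∅
  L1: def={p,u} ue={p}
  L2: def={x} ue=∅
  L3: def={q,r} ue={r}
  L4: def={n,u,x} ue=∅
  L5: def={q,u} ue={p}
  L6: def={p} ue={p}
  L7: def={n,x} ue={x}
  L8: def={p} ue={p}
  L9: def={p} ue={p,x}

Liveness:
  live L0: ∅→{p,r}
  live L1: {p}→{p}
  live L2: {p,r}→{p,r}
  live L3: {p,r}→{p,r}
  live L4: {p}→{p,x}
  live L5: {p}→∅
  live L6: {p,x}→{p,x}
  live L7: {p,x}→{p,x}
  live L8: {p,x}→{p,x}
  live L9: {p,x}→∅

Interfere edges:
  n: {p,u,x}
  p: {n,q,r,u,x}
  q: {p,r,u}
  r: {p,q,x}
  u: {n,p,q,x}
  x: {n,p,r,u}

Colouring:
  lower bound: {n,p,u,x} mutually conflict ⇒ χ ≥ 4
  assign n→r3 p→r0 q→r2 r→r1 u→r1 x→r2 — no edge inside a register ⇒ χ ≤ 4
  χ = 4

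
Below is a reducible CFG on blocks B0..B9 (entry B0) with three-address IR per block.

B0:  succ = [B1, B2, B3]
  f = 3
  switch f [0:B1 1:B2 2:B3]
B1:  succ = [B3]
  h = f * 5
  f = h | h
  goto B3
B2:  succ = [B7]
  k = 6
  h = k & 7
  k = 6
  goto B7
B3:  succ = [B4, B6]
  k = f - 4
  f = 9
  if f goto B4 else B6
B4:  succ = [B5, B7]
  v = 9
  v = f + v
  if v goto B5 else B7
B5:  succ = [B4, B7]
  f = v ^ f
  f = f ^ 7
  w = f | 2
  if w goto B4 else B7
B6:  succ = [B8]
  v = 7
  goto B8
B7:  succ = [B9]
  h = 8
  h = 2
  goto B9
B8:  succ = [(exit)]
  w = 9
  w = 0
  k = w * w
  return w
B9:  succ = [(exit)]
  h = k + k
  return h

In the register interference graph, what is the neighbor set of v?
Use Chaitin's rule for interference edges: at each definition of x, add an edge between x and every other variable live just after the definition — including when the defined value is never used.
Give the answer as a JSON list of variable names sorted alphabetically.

Answer: ["f", "k"]

Analysis:
def/use:
  B0: def={f} ue=∅
  B1: def={f,h} ue={f}
  B2: def={h,k} ue=∅
  B3: def={f,k} ue={f}
  B4: def={v} ue={f}
  B5: def={f,w} ue={f,v}
  B6: def={v} ue=∅
  B7: def={h} ue=∅
  B8: def={k,w} ue=∅
  B9: def={h} ue={k}

Liveness:
  B0 li=∅ lo={f}
  B1 li={f} lo={f}
  B2 li=∅ lo={k}
  B3 li={f} lo={f,k}
  B4 li={f,k} lo={f,k,v}
  B5 li={f,k,v} lo={f,k}
  B6 li=∅ lo=∅
  B7 li={k} lo={k}
  B8 li=∅ lo=∅
  B9 li={k} lo=∅

Interfere edges:
  f↔{k,v,w}
  h↔{k}
  k↔{f,h,v,w}
  v↔{f,k}
  w↔{f,k}

N(v) = ["f", "k"]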